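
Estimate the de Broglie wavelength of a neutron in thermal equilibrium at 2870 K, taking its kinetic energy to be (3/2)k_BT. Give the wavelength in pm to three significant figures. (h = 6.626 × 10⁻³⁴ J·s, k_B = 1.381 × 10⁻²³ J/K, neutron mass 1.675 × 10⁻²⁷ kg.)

λ = 47.0 pm

KE = (3/2)k_BT = 1.5 × 1.381 × 10⁻²³ × 2870 = 5.945 × 10⁻²⁰ J.
p = √(2mKE) = √(2 × 1.675 × 10⁻²⁷ × 5.945 × 10⁻²⁰) = 1.411 × 10⁻²³ kg·m/s.
λ = h/p = 4.70 × 10⁻¹¹ m = 47.0 pm.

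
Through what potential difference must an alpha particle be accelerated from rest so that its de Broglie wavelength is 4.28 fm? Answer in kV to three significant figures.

p = h/λ = 6.626 × 10⁻³⁴ / 4.280 × 10⁻¹⁵ = 1.548 × 10⁻¹⁹ kg·m/s.
KE = p²/(2m) = 1.803 × 10⁻¹² J.
V = KE/2e = 1.803 × 10⁻¹² / (2 × 1.602 × 10⁻¹⁹) = 5630 kV.

V = 5630 kV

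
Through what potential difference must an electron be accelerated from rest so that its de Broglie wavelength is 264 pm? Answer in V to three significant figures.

p = h/λ = 6.626 × 10⁻³⁴ / 2.640 × 10⁻¹⁰ = 2.510 × 10⁻²⁴ kg·m/s.
KE = p²/(2m) = 3.458 × 10⁻¹⁸ J.
V = KE/e = 3.458 × 10⁻¹⁸ / (1.602 × 10⁻¹⁹) = 21.6 V.

V = 21.6 V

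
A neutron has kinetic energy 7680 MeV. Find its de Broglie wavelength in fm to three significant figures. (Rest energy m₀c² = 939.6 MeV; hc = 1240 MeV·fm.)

Total energy E = KE + m₀c² = 7680 + 939.6 = 8619.6 MeV.
(pc)² = E² − (m₀c²)² = (8619.6)² − (939.6)² = 7.341 × 10⁷ MeV², so pc = 8568 MeV.
λ = hc/(pc) = 1240 MeV·fm / 8568 MeV = 0.145 fm.

λ = 0.145 fm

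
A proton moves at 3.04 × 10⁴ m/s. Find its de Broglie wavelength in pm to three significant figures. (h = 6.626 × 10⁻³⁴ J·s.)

λ = 13.0 pm

p = mv = 1.673 × 10⁻²⁷ × 3.04 × 10⁴ = 5.086 × 10⁻²³ kg·m/s.
λ = h/p = 6.626 × 10⁻³⁴ / 5.086 × 10⁻²³ = 1.30 × 10⁻¹¹ m = 13.0 pm.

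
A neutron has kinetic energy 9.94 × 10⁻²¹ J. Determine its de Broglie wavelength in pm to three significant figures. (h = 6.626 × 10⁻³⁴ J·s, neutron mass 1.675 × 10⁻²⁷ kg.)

λ = 115 pm

p = √(2mKE) = √(2 × 1.675 × 10⁻²⁷ × 9.940 × 10⁻²¹) = 5.771 × 10⁻²⁴ kg·m/s.
λ = h/p = 6.626 × 10⁻³⁴ / 5.771 × 10⁻²⁴ = 1.15 × 10⁻¹⁰ m = 115 pm.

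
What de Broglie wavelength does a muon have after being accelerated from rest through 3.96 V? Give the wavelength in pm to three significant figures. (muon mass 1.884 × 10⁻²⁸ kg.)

λ = 42.9 pm

KE = eV = 1.602 × 10⁻¹⁹ × 3.960 = 6.344 × 10⁻¹⁹ J.
p = √(2mKE) = √(2 × 1.884 × 10⁻²⁸ × 6.344 × 10⁻¹⁹) = 1.546 × 10⁻²³ kg·m/s.
λ = h/p = 6.626 × 10⁻³⁴ / 1.546 × 10⁻²³ = 4.29 × 10⁻¹¹ m = 42.9 pm.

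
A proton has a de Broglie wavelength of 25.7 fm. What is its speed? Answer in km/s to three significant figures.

v = 1.54 × 10⁴ km/s

p = h/λ = 6.626 × 10⁻³⁴ / 2.570 × 10⁻¹⁴ = 2.578 × 10⁻²⁰ kg·m/s.
v = p/m = 2.578 × 10⁻²⁰ / 1.673 × 10⁻²⁷ = 1.54 × 10⁷ m/s = 1.54 × 10⁴ km/s.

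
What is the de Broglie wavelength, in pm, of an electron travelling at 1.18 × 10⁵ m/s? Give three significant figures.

p = mv = 9.109 × 10⁻³¹ × 1.18 × 10⁵ = 1.075 × 10⁻²⁵ kg·m/s.
λ = h/p = 6.626 × 10⁻³⁴ / 1.075 × 10⁻²⁵ = 6.16 × 10⁻⁹ m = 6160 pm.

λ = 6160 pm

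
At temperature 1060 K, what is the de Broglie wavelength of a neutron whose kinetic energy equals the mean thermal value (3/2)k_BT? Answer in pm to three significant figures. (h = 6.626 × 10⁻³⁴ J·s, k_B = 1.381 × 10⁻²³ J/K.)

λ = 77.3 pm

KE = (3/2)k_BT = 1.5 × 1.381 × 10⁻²³ × 1060 = 2.196 × 10⁻²⁰ J.
p = √(2mKE) = √(2 × 1.675 × 10⁻²⁷ × 2.196 × 10⁻²⁰) = 8.577 × 10⁻²⁴ kg·m/s.
λ = h/p = 7.73 × 10⁻¹¹ m = 77.3 pm.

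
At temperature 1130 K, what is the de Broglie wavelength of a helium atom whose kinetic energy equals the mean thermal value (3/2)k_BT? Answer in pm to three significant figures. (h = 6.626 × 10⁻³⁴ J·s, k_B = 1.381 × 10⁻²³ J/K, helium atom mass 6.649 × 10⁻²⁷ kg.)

KE = (3/2)k_BT = 1.5 × 1.381 × 10⁻²³ × 1130 = 2.341 × 10⁻²⁰ J.
p = √(2mKE) = √(2 × 6.649 × 10⁻²⁷ × 2.341 × 10⁻²⁰) = 1.764 × 10⁻²³ kg·m/s.
λ = h/p = 3.76 × 10⁻¹¹ m = 37.6 pm.

λ = 37.6 pm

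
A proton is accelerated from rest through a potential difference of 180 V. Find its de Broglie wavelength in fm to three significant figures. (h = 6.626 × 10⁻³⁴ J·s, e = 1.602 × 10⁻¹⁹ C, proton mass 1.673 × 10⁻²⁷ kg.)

KE = eV = 1.602 × 10⁻¹⁹ × 180.0 = 2.884 × 10⁻¹⁷ J.
p = √(2mKE) = √(2 × 1.673 × 10⁻²⁷ × 2.884 × 10⁻¹⁷) = 3.106 × 10⁻²² kg·m/s.
λ = h/p = 6.626 × 10⁻³⁴ / 3.106 × 10⁻²² = 2.13 × 10⁻¹² m = 2130 fm.

λ = 2130 fm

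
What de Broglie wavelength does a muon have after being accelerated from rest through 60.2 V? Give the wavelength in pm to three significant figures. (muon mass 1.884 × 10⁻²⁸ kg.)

KE = eV = 1.602 × 10⁻¹⁹ × 60.20 = 9.644 × 10⁻¹⁸ J.
p = √(2mKE) = √(2 × 1.884 × 10⁻²⁸ × 9.644 × 10⁻¹⁸) = 6.028 × 10⁻²³ kg·m/s.
λ = h/p = 6.626 × 10⁻³⁴ / 6.028 × 10⁻²³ = 1.10 × 10⁻¹¹ m = 11.0 pm.

λ = 11.0 pm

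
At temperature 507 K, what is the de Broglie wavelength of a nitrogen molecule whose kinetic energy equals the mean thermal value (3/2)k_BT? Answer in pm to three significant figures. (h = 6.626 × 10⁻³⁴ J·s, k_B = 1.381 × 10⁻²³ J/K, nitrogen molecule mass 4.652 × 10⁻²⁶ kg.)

λ = 21.2 pm

KE = (3/2)k_BT = 1.5 × 1.381 × 10⁻²³ × 507 = 1.050 × 10⁻²⁰ J.
p = √(2mKE) = √(2 × 4.652 × 10⁻²⁶ × 1.050 × 10⁻²⁰) = 3.126 × 10⁻²³ kg·m/s.
λ = h/p = 2.12 × 10⁻¹¹ m = 21.2 pm.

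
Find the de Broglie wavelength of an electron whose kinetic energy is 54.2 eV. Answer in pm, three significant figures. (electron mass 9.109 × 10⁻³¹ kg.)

λ = 167 pm

KE = 54.2 eV = 8.683 × 10⁻¹⁸ J.
p = √(2mKE) = √(2 × 9.109 × 10⁻³¹ × 8.683 × 10⁻¹⁸) = 3.977 × 10⁻²⁴ kg·m/s.
λ = h/p = 6.626 × 10⁻³⁴ / 3.977 × 10⁻²⁴ = 1.67 × 10⁻¹⁰ m = 167 pm.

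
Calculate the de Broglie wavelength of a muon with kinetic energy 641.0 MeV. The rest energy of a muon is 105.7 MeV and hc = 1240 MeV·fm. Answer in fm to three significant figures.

λ = 1.68 fm

Total energy E = KE + m₀c² = 641.0 + 105.7 = 746.7 MeV.
(pc)² = E² − (m₀c²)² = (746.7)² − (105.7)² = 5.464 × 10⁵ MeV², so pc = 739.2 MeV.
λ = hc/(pc) = 1240 MeV·fm / 739.2 MeV = 1.68 fm.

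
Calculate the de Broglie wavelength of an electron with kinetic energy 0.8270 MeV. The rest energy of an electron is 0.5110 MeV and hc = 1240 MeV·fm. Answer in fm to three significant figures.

Total energy E = KE + m₀c² = 0.8270 + 0.5110 = 1.3380 MeV.
(pc)² = E² − (m₀c²)² = (1.3380)² − (0.5110)² = 1.529 MeV², so pc = 1.237 MeV.
λ = hc/(pc) = 1240 MeV·fm / 1.237 MeV = 1000 fm.

λ = 1000 fm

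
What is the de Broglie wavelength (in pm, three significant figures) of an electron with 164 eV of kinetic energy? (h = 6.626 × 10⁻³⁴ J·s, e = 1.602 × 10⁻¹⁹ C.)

KE = 164 eV = 2.627 × 10⁻¹⁷ J.
p = √(2mKE) = √(2 × 9.109 × 10⁻³¹ × 2.627 × 10⁻¹⁷) = 6.918 × 10⁻²⁴ kg·m/s.
λ = h/p = 6.626 × 10⁻³⁴ / 6.918 × 10⁻²⁴ = 9.58 × 10⁻¹¹ m = 95.8 pm.

λ = 95.8 pm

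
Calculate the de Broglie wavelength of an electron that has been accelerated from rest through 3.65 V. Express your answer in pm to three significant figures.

KE = eV = 1.602 × 10⁻¹⁹ × 3.650 = 5.847 × 10⁻¹⁹ J.
p = √(2mKE) = √(2 × 9.109 × 10⁻³¹ × 5.847 × 10⁻¹⁹) = 1.032 × 10⁻²⁴ kg·m/s.
λ = h/p = 6.626 × 10⁻³⁴ / 1.032 × 10⁻²⁴ = 6.42 × 10⁻¹⁰ m = 642 pm.

λ = 642 pm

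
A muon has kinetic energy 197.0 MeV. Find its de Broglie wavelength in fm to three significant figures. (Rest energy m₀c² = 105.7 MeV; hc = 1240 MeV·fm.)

Total energy E = KE + m₀c² = 197.0 + 105.7 = 302.7 MeV.
(pc)² = E² − (m₀c²)² = (302.7)² − (105.7)² = 8.045 × 10⁴ MeV², so pc = 283.6 MeV.
λ = hc/(pc) = 1240 MeV·fm / 283.6 MeV = 4.37 fm.

λ = 4.37 fm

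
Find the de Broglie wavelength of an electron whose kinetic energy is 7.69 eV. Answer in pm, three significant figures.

λ = 442 pm

KE = 7.69 eV = 1.232 × 10⁻¹⁸ J.
p = √(2mKE) = √(2 × 9.109 × 10⁻³¹ × 1.232 × 10⁻¹⁸) = 1.498 × 10⁻²⁴ kg·m/s.
λ = h/p = 6.626 × 10⁻³⁴ / 1.498 × 10⁻²⁴ = 4.42 × 10⁻¹⁰ m = 442 pm.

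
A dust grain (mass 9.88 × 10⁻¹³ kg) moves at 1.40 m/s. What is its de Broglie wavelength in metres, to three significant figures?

p = mv = 9.88 × 10⁻¹³ × 1.40 = 1.383 × 10⁻¹² kg·m/s.
λ = h/p = 6.626 × 10⁻³⁴ / 1.383 × 10⁻¹² = 4.79 × 10⁻²² m.

λ = 4.79 × 10⁻²² m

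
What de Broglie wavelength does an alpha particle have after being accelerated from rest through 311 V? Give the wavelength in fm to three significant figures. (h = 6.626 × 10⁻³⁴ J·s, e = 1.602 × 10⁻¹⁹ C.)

λ = 576 fm

KE = 2eV = 2 × 1.602 × 10⁻¹⁹ × 311.0 = 9.964 × 10⁻¹⁷ J.
p = √(2mKE) = √(2 × 6.645 × 10⁻²⁷ × 9.964 × 10⁻¹⁷) = 1.151 × 10⁻²¹ kg·m/s.
λ = h/p = 6.626 × 10⁻³⁴ / 1.151 × 10⁻²¹ = 5.76 × 10⁻¹³ m = 576 fm.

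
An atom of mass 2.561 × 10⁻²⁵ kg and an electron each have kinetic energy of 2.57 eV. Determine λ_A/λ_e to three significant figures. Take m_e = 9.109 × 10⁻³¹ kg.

At fixed KE, p = √(2mKE) so λ = h/p ∝ 1/√m.
λ_A/λ_e = √(m_e/m_A) = √(9.109 × 10⁻³¹/2.561 × 10⁻²⁵) = √(3.557 × 10⁻⁶) = 1.89 × 10⁻³.

λ_A/λ_e = 1.89 × 10⁻³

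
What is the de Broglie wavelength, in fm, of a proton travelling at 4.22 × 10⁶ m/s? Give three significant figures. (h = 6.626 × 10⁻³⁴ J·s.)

p = mv = 1.673 × 10⁻²⁷ × 4.22 × 10⁶ = 7.060 × 10⁻²¹ kg·m/s.
λ = h/p = 6.626 × 10⁻³⁴ / 7.060 × 10⁻²¹ = 9.39 × 10⁻¹⁴ m = 93.9 fm.

λ = 93.9 fm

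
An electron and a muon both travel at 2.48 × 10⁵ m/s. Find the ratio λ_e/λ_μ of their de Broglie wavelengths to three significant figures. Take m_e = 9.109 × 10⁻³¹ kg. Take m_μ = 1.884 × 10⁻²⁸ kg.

At fixed v, p = mv so λ = h/(mv) ∝ 1/m.
λ_e/λ_μ = m_μ/m_e = 1.884 × 10⁻²⁸/9.109 × 10⁻³¹ = 207.

λ_e/λ_μ = 207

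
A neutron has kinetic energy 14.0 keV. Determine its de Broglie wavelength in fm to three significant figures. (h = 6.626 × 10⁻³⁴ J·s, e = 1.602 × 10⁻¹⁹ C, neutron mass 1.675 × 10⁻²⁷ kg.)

KE = 14.0 keV = 2.243 × 10⁻¹⁵ J.
p = √(2mKE) = √(2 × 1.675 × 10⁻²⁷ × 2.243 × 10⁻¹⁵) = 2.741 × 10⁻²¹ kg·m/s.
λ = h/p = 6.626 × 10⁻³⁴ / 2.741 × 10⁻²¹ = 2.42 × 10⁻¹³ m = 242 fm.

λ = 242 fm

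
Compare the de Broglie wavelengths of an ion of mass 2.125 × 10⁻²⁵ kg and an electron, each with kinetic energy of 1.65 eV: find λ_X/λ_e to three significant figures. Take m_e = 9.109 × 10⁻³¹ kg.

λ_X/λ_e = 2.07 × 10⁻³

At fixed KE, p = √(2mKE) so λ = h/p ∝ 1/√m.
λ_X/λ_e = √(m_e/m_X) = √(9.109 × 10⁻³¹/2.125 × 10⁻²⁵) = √(4.287 × 10⁻⁶) = 2.07 × 10⁻³.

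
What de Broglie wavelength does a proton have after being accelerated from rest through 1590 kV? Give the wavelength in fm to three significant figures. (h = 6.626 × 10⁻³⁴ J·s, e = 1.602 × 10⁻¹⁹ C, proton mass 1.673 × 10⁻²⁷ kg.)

λ = 22.7 fm

KE = eV = 1.602 × 10⁻¹⁹ × 1.590 × 10⁶ = 2.547 × 10⁻¹³ J.
p = √(2mKE) = √(2 × 1.673 × 10⁻²⁷ × 2.547 × 10⁻¹³) = 2.919 × 10⁻²⁰ kg·m/s.
λ = h/p = 6.626 × 10⁻³⁴ / 2.919 × 10⁻²⁰ = 2.27 × 10⁻¹⁴ m = 22.7 fm.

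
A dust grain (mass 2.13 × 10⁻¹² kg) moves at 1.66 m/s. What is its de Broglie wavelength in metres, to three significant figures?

p = mv = 2.13 × 10⁻¹² × 1.66 = 3.536 × 10⁻¹² kg·m/s.
λ = h/p = 6.626 × 10⁻³⁴ / 3.536 × 10⁻¹² = 1.87 × 10⁻²² m.

λ = 1.87 × 10⁻²² m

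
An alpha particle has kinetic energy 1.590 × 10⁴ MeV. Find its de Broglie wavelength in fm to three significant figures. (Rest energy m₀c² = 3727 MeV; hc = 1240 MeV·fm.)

λ = 0.0643 fm

Total energy E = KE + m₀c² = 1.590 × 10⁴ + 3727 = 19627 MeV.
(pc)² = E² − (m₀c²)² = (19627)² − (3727)² = 3.713 × 10⁸ MeV², so pc = 1.927 × 10⁴ MeV.
λ = hc/(pc) = 1240 MeV·fm / 1.927 × 10⁴ MeV = 0.0643 fm.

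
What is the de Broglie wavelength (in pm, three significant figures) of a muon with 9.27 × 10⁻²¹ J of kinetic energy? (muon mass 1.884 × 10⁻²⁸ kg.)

λ = 355 pm

p = √(2mKE) = √(2 × 1.884 × 10⁻²⁸ × 9.270 × 10⁻²¹) = 1.869 × 10⁻²⁴ kg·m/s.
λ = h/p = 6.626 × 10⁻³⁴ / 1.869 × 10⁻²⁴ = 3.55 × 10⁻¹⁰ m = 355 pm.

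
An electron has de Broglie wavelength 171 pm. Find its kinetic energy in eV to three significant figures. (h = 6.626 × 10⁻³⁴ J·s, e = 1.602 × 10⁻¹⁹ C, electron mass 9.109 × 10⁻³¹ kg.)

KE = 51.4 eV

p = h/λ = 6.626 × 10⁻³⁴ / 1.710 × 10⁻¹⁰ = 3.875 × 10⁻²⁴ kg·m/s.
KE = p²/(2m) = (3.875 × 10⁻²⁴)² / (2 × 9.109 × 10⁻³¹) = 8.242 × 10⁻¹⁸ J = 51.4 eV.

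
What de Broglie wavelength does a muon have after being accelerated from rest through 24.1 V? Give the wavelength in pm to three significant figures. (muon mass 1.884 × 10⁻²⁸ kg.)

λ = 17.4 pm

KE = eV = 1.602 × 10⁻¹⁹ × 24.10 = 3.861 × 10⁻¹⁸ J.
p = √(2mKE) = √(2 × 1.884 × 10⁻²⁸ × 3.861 × 10⁻¹⁸) = 3.814 × 10⁻²³ kg·m/s.
λ = h/p = 6.626 × 10⁻³⁴ / 3.814 × 10⁻²³ = 1.74 × 10⁻¹¹ m = 17.4 pm.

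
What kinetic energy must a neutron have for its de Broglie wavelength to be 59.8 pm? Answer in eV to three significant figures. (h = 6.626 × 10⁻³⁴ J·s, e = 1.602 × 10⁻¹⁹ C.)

KE = 0.229 eV

p = h/λ = 6.626 × 10⁻³⁴ / 5.980 × 10⁻¹¹ = 1.108 × 10⁻²³ kg·m/s.
KE = p²/(2m) = (1.108 × 10⁻²³)² / (2 × 1.675 × 10⁻²⁷) = 3.665 × 10⁻²⁰ J = 0.229 eV.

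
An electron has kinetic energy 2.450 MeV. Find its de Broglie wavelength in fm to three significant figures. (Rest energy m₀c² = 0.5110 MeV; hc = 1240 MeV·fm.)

Total energy E = KE + m₀c² = 2.450 + 0.5110 = 2.9610 MeV.
(pc)² = E² − (m₀c²)² = (2.9610)² − (0.5110)² = 8.506 MeV², so pc = 2.917 MeV.
λ = hc/(pc) = 1240 MeV·fm / 2.917 MeV = 425 fm.

λ = 425 fm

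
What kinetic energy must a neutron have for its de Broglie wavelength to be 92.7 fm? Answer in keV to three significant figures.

KE = 95.2 keV

p = h/λ = 6.626 × 10⁻³⁴ / 9.270 × 10⁻¹⁴ = 7.148 × 10⁻²¹ kg·m/s.
KE = p²/(2m) = (7.148 × 10⁻²¹)² / (2 × 1.675 × 10⁻²⁷) = 1.525 × 10⁻¹⁴ J = 95.2 keV.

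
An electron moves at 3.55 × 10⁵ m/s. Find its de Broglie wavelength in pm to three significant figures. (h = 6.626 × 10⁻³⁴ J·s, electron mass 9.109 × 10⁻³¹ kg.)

λ = 2050 pm

p = mv = 9.109 × 10⁻³¹ × 3.55 × 10⁵ = 3.234 × 10⁻²⁵ kg·m/s.
λ = h/p = 6.626 × 10⁻³⁴ / 3.234 × 10⁻²⁵ = 2.05 × 10⁻⁹ m = 2050 pm.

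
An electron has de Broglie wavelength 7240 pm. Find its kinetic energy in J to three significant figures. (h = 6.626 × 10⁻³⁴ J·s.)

KE = 4.60 × 10⁻²¹ J

p = h/λ = 6.626 × 10⁻³⁴ / 7.240 × 10⁻⁹ = 9.152 × 10⁻²⁶ kg·m/s.
KE = p²/(2m) = (9.152 × 10⁻²⁶)² / (2 × 9.109 × 10⁻³¹) = 4.598 × 10⁻²¹ J = 4.60 × 10⁻²¹ J.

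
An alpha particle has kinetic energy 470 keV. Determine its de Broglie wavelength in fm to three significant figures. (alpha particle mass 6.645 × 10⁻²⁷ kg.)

λ = 20.9 fm

KE = 470 keV = 7.529 × 10⁻¹⁴ J.
p = √(2mKE) = √(2 × 6.645 × 10⁻²⁷ × 7.529 × 10⁻¹⁴) = 3.163 × 10⁻²⁰ kg·m/s.
λ = h/p = 6.626 × 10⁻³⁴ / 3.163 × 10⁻²⁰ = 2.09 × 10⁻¹⁴ m = 20.9 fm.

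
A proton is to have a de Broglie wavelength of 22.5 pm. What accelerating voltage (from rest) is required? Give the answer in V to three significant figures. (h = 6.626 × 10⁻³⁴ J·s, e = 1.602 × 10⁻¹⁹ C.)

p = h/λ = 6.626 × 10⁻³⁴ / 2.250 × 10⁻¹¹ = 2.945 × 10⁻²³ kg·m/s.
KE = p²/(2m) = 2.592 × 10⁻¹⁹ J.
V = KE/e = 2.592 × 10⁻¹⁹ / (1.602 × 10⁻¹⁹) = 1.62 V.

V = 1.62 V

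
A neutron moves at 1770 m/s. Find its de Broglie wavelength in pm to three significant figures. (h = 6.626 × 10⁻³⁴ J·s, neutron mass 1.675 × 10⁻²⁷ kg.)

λ = 223 pm

p = mv = 1.675 × 10⁻²⁷ × 1770 = 2.965 × 10⁻²⁴ kg·m/s.
λ = h/p = 6.626 × 10⁻³⁴ / 2.965 × 10⁻²⁴ = 2.23 × 10⁻¹⁰ m = 223 pm.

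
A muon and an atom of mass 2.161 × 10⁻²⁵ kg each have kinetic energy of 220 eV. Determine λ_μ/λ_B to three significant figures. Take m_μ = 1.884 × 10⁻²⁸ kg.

λ_μ/λ_B = 33.9

At fixed KE, p = √(2mKE) so λ = h/p ∝ 1/√m.
λ_μ/λ_B = √(m_B/m_μ) = √(2.161 × 10⁻²⁵/1.884 × 10⁻²⁸) = √(1147) = 33.9.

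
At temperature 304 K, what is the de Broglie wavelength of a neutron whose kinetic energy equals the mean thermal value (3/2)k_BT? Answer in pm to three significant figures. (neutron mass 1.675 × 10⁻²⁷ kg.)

λ = 144 pm

KE = (3/2)k_BT = 1.5 × 1.381 × 10⁻²³ × 304 = 6.297 × 10⁻²¹ J.
p = √(2mKE) = √(2 × 1.675 × 10⁻²⁷ × 6.297 × 10⁻²¹) = 4.593 × 10⁻²⁴ kg·m/s.
λ = h/p = 1.44 × 10⁻¹⁰ m = 144 pm.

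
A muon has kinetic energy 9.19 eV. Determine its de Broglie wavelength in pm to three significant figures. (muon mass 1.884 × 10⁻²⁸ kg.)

KE = 9.19 eV = 1.472 × 10⁻¹⁸ J.
p = √(2mKE) = √(2 × 1.884 × 10⁻²⁸ × 1.472 × 10⁻¹⁸) = 2.355 × 10⁻²³ kg·m/s.
λ = h/p = 6.626 × 10⁻³⁴ / 2.355 × 10⁻²³ = 2.81 × 10⁻¹¹ m = 28.1 pm.

λ = 28.1 pm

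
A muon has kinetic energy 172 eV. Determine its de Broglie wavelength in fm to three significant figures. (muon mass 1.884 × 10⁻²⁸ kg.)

KE = 172 eV = 2.755 × 10⁻¹⁷ J.
p = √(2mKE) = √(2 × 1.884 × 10⁻²⁸ × 2.755 × 10⁻¹⁷) = 1.019 × 10⁻²² kg·m/s.
λ = h/p = 6.626 × 10⁻³⁴ / 1.019 × 10⁻²² = 6.50 × 10⁻¹² m = 6500 fm.

λ = 6500 fm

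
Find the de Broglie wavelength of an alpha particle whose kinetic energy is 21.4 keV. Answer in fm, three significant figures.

KE = 21.4 keV = 3.428 × 10⁻¹⁵ J.
p = √(2mKE) = √(2 × 6.645 × 10⁻²⁷ × 3.428 × 10⁻¹⁵) = 6.750 × 10⁻²¹ kg·m/s.
λ = h/p = 6.626 × 10⁻³⁴ / 6.750 × 10⁻²¹ = 9.82 × 10⁻¹⁴ m = 98.2 fm.

λ = 98.2 fm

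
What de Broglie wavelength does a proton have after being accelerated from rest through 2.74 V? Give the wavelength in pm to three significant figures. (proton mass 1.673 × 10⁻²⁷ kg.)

λ = 17.3 pm

KE = eV = 1.602 × 10⁻¹⁹ × 2.740 = 4.389 × 10⁻¹⁹ J.
p = √(2mKE) = √(2 × 1.673 × 10⁻²⁷ × 4.389 × 10⁻¹⁹) = 3.832 × 10⁻²³ kg·m/s.
λ = h/p = 6.626 × 10⁻³⁴ / 3.832 × 10⁻²³ = 1.73 × 10⁻¹¹ m = 17.3 pm.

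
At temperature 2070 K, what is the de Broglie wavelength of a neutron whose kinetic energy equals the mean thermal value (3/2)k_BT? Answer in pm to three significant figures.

KE = (3/2)k_BT = 1.5 × 1.381 × 10⁻²³ × 2070 = 4.288 × 10⁻²⁰ J.
p = √(2mKE) = √(2 × 1.675 × 10⁻²⁷ × 4.288 × 10⁻²⁰) = 1.199 × 10⁻²³ kg·m/s.
λ = h/p = 5.53 × 10⁻¹¹ m = 55.3 pm.

λ = 55.3 pm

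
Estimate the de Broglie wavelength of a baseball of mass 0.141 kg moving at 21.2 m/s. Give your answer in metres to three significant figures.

p = mv = 0.141 × 21.2 = 2.989 kg·m/s.
λ = h/p = 6.626 × 10⁻³⁴ / 2.989 = 2.22 × 10⁻³⁴ m.

λ = 2.22 × 10⁻³⁴ m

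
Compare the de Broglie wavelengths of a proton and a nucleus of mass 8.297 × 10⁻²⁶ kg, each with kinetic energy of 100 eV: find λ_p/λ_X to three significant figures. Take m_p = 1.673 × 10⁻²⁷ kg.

λ_p/λ_X = 7.04

At fixed KE, p = √(2mKE) so λ = h/p ∝ 1/√m.
λ_p/λ_X = √(m_X/m_p) = √(8.297 × 10⁻²⁶/1.673 × 10⁻²⁷) = √(49.59) = 7.04.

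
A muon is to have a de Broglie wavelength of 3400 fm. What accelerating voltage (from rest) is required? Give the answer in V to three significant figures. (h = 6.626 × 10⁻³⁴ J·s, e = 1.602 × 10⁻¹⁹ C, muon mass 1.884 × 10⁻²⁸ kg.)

p = h/λ = 6.626 × 10⁻³⁴ / 3.400 × 10⁻¹² = 1.949 × 10⁻²² kg·m/s.
KE = p²/(2m) = 1.008 × 10⁻¹⁶ J.
V = KE/e = 1.008 × 10⁻¹⁶ / (1.602 × 10⁻¹⁹) = 629 V.

V = 629 V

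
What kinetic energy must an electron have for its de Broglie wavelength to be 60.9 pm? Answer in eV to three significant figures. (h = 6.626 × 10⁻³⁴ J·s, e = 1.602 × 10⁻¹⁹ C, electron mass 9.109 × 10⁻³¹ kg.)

KE = 406 eV

p = h/λ = 6.626 × 10⁻³⁴ / 6.090 × 10⁻¹¹ = 1.088 × 10⁻²³ kg·m/s.
KE = p²/(2m) = (1.088 × 10⁻²³)² / (2 × 9.109 × 10⁻³¹) = 6.498 × 10⁻¹⁷ J = 406 eV.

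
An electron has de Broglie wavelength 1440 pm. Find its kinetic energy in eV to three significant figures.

KE = 0.725 eV

p = h/λ = 6.626 × 10⁻³⁴ / 1.440 × 10⁻⁹ = 4.601 × 10⁻²⁵ kg·m/s.
KE = p²/(2m) = (4.601 × 10⁻²⁵)² / (2 × 9.109 × 10⁻³¹) = 1.162 × 10⁻¹⁹ J = 0.725 eV.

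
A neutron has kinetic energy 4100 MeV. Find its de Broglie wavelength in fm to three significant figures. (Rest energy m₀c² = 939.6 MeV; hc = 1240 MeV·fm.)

Total energy E = KE + m₀c² = 4100 + 939.6 = 5039.6 MeV.
(pc)² = E² − (m₀c²)² = (5039.6)² − (939.6)² = 2.451 × 10⁷ MeV², so pc = 4951 MeV.
λ = hc/(pc) = 1240 MeV·fm / 4951 MeV = 0.250 fm.

λ = 0.250 fm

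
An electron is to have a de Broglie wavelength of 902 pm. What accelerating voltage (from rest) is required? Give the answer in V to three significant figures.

V = 1.85 V

p = h/λ = 6.626 × 10⁻³⁴ / 9.020 × 10⁻¹⁰ = 7.346 × 10⁻²⁵ kg·m/s.
KE = p²/(2m) = 2.962 × 10⁻¹⁹ J.
V = KE/e = 2.962 × 10⁻¹⁹ / (1.602 × 10⁻¹⁹) = 1.85 V.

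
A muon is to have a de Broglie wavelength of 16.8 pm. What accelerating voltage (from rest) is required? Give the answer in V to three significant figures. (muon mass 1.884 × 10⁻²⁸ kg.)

p = h/λ = 6.626 × 10⁻³⁴ / 1.680 × 10⁻¹¹ = 3.944 × 10⁻²³ kg·m/s.
KE = p²/(2m) = 4.128 × 10⁻¹⁸ J.
V = KE/e = 4.128 × 10⁻¹⁸ / (1.602 × 10⁻¹⁹) = 25.8 V.

V = 25.8 V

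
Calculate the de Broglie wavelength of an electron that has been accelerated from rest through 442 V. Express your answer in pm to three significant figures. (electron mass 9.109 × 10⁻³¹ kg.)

KE = eV = 1.602 × 10⁻¹⁹ × 442.0 = 7.081 × 10⁻¹⁷ J.
p = √(2mKE) = √(2 × 9.109 × 10⁻³¹ × 7.081 × 10⁻¹⁷) = 1.136 × 10⁻²³ kg·m/s.
λ = h/p = 6.626 × 10⁻³⁴ / 1.136 × 10⁻²³ = 5.83 × 10⁻¹¹ m = 58.3 pm.

λ = 58.3 pm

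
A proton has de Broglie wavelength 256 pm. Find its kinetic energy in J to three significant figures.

KE = 2.00 × 10⁻²¹ J

p = h/λ = 6.626 × 10⁻³⁴ / 2.560 × 10⁻¹⁰ = 2.588 × 10⁻²⁴ kg·m/s.
KE = p²/(2m) = (2.588 × 10⁻²⁴)² / (2 × 1.673 × 10⁻²⁷) = 2.002 × 10⁻²¹ J = 2.00 × 10⁻²¹ J.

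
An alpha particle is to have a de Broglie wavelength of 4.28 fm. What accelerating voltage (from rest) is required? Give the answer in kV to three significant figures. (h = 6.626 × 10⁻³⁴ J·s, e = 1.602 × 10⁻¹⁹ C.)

p = h/λ = 6.626 × 10⁻³⁴ / 4.280 × 10⁻¹⁵ = 1.548 × 10⁻¹⁹ kg·m/s.
KE = p²/(2m) = 1.803 × 10⁻¹² J.
V = KE/2e = 1.803 × 10⁻¹² / (2 × 1.602 × 10⁻¹⁹) = 5630 kV.

V = 5630 kV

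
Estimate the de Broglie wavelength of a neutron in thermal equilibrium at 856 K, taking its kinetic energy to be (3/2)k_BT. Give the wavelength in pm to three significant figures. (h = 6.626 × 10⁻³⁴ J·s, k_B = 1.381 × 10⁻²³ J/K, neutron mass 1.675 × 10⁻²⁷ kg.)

λ = 86.0 pm

KE = (3/2)k_BT = 1.5 × 1.381 × 10⁻²³ × 856 = 1.773 × 10⁻²⁰ J.
p = √(2mKE) = √(2 × 1.675 × 10⁻²⁷ × 1.773 × 10⁻²⁰) = 7.707 × 10⁻²⁴ kg·m/s.
λ = h/p = 8.60 × 10⁻¹¹ m = 86.0 pm.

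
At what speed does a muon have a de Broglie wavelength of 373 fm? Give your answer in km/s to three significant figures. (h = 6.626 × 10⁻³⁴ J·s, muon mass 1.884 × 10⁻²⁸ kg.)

p = h/λ = 6.626 × 10⁻³⁴ / 3.730 × 10⁻¹³ = 1.776 × 10⁻²¹ kg·m/s.
v = p/m = 1.776 × 10⁻²¹ / 1.884 × 10⁻²⁸ = 9.43 × 10⁶ m/s = 9430 km/s.

v = 9430 km/s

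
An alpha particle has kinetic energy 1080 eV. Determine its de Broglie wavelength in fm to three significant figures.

λ = 437 fm

KE = 1080 eV = 1.730 × 10⁻¹⁶ J.
p = √(2mKE) = √(2 × 6.645 × 10⁻²⁷ × 1.730 × 10⁻¹⁶) = 1.516 × 10⁻²¹ kg·m/s.
λ = h/p = 6.626 × 10⁻³⁴ / 1.516 × 10⁻²¹ = 4.37 × 10⁻¹³ m = 437 fm.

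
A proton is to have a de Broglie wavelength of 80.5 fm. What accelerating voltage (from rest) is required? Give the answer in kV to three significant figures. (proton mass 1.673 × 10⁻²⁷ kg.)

V = 126 kV

p = h/λ = 6.626 × 10⁻³⁴ / 8.050 × 10⁻¹⁴ = 8.231 × 10⁻²¹ kg·m/s.
KE = p²/(2m) = 2.025 × 10⁻¹⁴ J.
V = KE/e = 2.025 × 10⁻¹⁴ / (1.602 × 10⁻¹⁹) = 126 kV.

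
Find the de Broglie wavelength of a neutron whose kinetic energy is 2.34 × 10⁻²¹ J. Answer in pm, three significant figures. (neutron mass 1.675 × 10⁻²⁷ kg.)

λ = 237 pm

p = √(2mKE) = √(2 × 1.675 × 10⁻²⁷ × 2.340 × 10⁻²¹) = 2.800 × 10⁻²⁴ kg·m/s.
λ = h/p = 6.626 × 10⁻³⁴ / 2.800 × 10⁻²⁴ = 2.37 × 10⁻¹⁰ m = 237 pm.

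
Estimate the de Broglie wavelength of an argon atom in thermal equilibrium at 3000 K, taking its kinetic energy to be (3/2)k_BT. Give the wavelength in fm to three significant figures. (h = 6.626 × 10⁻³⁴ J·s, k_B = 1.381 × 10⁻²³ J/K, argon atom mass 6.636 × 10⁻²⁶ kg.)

λ = 7300 fm

KE = (3/2)k_BT = 1.5 × 1.381 × 10⁻²³ × 3000 = 6.215 × 10⁻²⁰ J.
p = √(2mKE) = √(2 × 6.636 × 10⁻²⁶ × 6.215 × 10⁻²⁰) = 9.082 × 10⁻²³ kg·m/s.
λ = h/p = 7.30 × 10⁻¹² m = 7300 fm.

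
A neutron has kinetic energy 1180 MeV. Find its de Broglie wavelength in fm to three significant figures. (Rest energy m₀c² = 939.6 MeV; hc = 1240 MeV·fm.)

Total energy E = KE + m₀c² = 1180 + 939.6 = 2119.6 MeV.
(pc)² = E² − (m₀c²)² = (2119.6)² − (939.6)² = 3.610 × 10⁶ MeV², so pc = 1900 MeV.
λ = hc/(pc) = 1240 MeV·fm / 1900 MeV = 0.653 fm.

λ = 0.653 fm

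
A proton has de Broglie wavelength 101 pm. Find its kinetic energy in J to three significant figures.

p = h/λ = 6.626 × 10⁻³⁴ / 1.010 × 10⁻¹⁰ = 6.560 × 10⁻²⁴ kg·m/s.
KE = p²/(2m) = (6.560 × 10⁻²⁴)² / (2 × 1.673 × 10⁻²⁷) = 1.286 × 10⁻²⁰ J = 1.29 × 10⁻²⁰ J.

KE = 1.29 × 10⁻²⁰ J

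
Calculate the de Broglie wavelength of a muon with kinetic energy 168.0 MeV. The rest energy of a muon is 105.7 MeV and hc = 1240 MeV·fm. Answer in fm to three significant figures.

λ = 4.91 fm

Total energy E = KE + m₀c² = 168.0 + 105.7 = 273.7 MeV.
(pc)² = E² − (m₀c²)² = (273.7)² − (105.7)² = 6.374 × 10⁴ MeV², so pc = 252.5 MeV.
λ = hc/(pc) = 1240 MeV·fm / 252.5 MeV = 4.91 fm.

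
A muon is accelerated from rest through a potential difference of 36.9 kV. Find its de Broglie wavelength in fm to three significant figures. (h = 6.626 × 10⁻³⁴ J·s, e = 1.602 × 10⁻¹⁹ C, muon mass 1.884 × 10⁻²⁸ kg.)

KE = eV = 1.602 × 10⁻¹⁹ × 3.690 × 10⁴ = 5.911 × 10⁻¹⁵ J.
p = √(2mKE) = √(2 × 1.884 × 10⁻²⁸ × 5.911 × 10⁻¹⁵) = 1.492 × 10⁻²¹ kg·m/s.
λ = h/p = 6.626 × 10⁻³⁴ / 1.492 × 10⁻²¹ = 4.44 × 10⁻¹³ m = 444 fm.

λ = 444 fm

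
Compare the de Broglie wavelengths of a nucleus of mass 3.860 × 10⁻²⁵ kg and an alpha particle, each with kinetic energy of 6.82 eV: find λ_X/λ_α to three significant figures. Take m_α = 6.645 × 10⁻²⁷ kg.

At fixed KE, p = √(2mKE) so λ = h/p ∝ 1/√m.
λ_X/λ_α = √(m_α/m_X) = √(6.645 × 10⁻²⁷/3.860 × 10⁻²⁵) = √(0.01722) = 0.131.

λ_X/λ_α = 0.131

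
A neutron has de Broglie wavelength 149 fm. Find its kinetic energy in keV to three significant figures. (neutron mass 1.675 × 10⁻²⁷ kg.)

KE = 36.8 keV

p = h/λ = 6.626 × 10⁻³⁴ / 1.490 × 10⁻¹³ = 4.447 × 10⁻²¹ kg·m/s.
KE = p²/(2m) = (4.447 × 10⁻²¹)² / (2 × 1.675 × 10⁻²⁷) = 5.903 × 10⁻¹⁵ J = 36.8 keV.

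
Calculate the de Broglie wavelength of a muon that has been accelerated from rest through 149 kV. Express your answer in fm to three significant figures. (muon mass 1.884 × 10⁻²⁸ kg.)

λ = 221 fm

KE = eV = 1.602 × 10⁻¹⁹ × 1.490 × 10⁵ = 2.387 × 10⁻¹⁴ J.
p = √(2mKE) = √(2 × 1.884 × 10⁻²⁸ × 2.387 × 10⁻¹⁴) = 2.999 × 10⁻²¹ kg·m/s.
λ = h/p = 6.626 × 10⁻³⁴ / 2.999 × 10⁻²¹ = 2.21 × 10⁻¹³ m = 221 fm.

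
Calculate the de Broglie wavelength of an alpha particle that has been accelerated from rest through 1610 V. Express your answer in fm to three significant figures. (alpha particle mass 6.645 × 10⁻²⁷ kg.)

KE = 2eV = 2 × 1.602 × 10⁻¹⁹ × 1610 = 5.158 × 10⁻¹⁶ J.
p = √(2mKE) = √(2 × 6.645 × 10⁻²⁷ × 5.158 × 10⁻¹⁶) = 2.618 × 10⁻²¹ kg·m/s.
λ = h/p = 6.626 × 10⁻³⁴ / 2.618 × 10⁻²¹ = 2.53 × 10⁻¹³ m = 253 fm.

λ = 253 fm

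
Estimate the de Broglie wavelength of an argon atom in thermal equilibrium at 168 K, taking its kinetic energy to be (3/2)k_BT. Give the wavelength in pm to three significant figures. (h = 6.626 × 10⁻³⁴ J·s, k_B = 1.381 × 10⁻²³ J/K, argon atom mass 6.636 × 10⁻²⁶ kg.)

KE = (3/2)k_BT = 1.5 × 1.381 × 10⁻²³ × 168 = 3.480 × 10⁻²¹ J.
p = √(2mKE) = √(2 × 6.636 × 10⁻²⁶ × 3.480 × 10⁻²¹) = 2.149 × 10⁻²³ kg·m/s.
λ = h/p = 3.08 × 10⁻¹¹ m = 30.8 pm.

λ = 30.8 pm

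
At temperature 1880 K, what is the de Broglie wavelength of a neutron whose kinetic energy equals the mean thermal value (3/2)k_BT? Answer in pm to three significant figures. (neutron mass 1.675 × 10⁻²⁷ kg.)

λ = 58.0 pm

KE = (3/2)k_BT = 1.5 × 1.381 × 10⁻²³ × 1880 = 3.894 × 10⁻²⁰ J.
p = √(2mKE) = √(2 × 1.675 × 10⁻²⁷ × 3.894 × 10⁻²⁰) = 1.142 × 10⁻²³ kg·m/s.
λ = h/p = 5.80 × 10⁻¹¹ m = 58.0 pm.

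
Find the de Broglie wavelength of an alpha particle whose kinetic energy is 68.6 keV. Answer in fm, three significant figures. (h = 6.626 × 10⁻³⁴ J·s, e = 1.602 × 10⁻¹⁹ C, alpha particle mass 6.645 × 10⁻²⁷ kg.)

λ = 54.8 fm

KE = 68.6 keV = 1.099 × 10⁻¹⁴ J.
p = √(2mKE) = √(2 × 6.645 × 10⁻²⁷ × 1.099 × 10⁻¹⁴) = 1.209 × 10⁻²⁰ kg·m/s.
λ = h/p = 6.626 × 10⁻³⁴ / 1.209 × 10⁻²⁰ = 5.48 × 10⁻¹⁴ m = 54.8 fm.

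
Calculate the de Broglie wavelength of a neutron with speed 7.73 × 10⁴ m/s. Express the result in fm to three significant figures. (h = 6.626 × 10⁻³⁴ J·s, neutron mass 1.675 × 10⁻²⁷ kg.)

λ = 5120 fm

p = mv = 1.675 × 10⁻²⁷ × 7.73 × 10⁴ = 1.295 × 10⁻²² kg·m/s.
λ = h/p = 6.626 × 10⁻³⁴ / 1.295 × 10⁻²² = 5.12 × 10⁻¹² m = 5120 fm.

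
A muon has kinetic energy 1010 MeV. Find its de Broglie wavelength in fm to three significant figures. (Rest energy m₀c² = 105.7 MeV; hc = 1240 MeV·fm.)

λ = 1.12 fm

Total energy E = KE + m₀c² = 1010 + 105.7 = 1115.7 MeV.
(pc)² = E² − (m₀c²)² = (1115.7)² − (105.7)² = 1.234 × 10⁶ MeV², so pc = 1111 MeV.
λ = hc/(pc) = 1240 MeV·fm / 1111 MeV = 1.12 fm.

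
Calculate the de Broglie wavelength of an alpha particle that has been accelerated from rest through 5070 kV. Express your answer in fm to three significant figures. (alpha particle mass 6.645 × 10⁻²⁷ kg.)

λ = 4.51 fm

KE = 2eV = 2 × 1.602 × 10⁻¹⁹ × 5.070 × 10⁶ = 1.624 × 10⁻¹² J.
p = √(2mKE) = √(2 × 6.645 × 10⁻²⁷ × 1.624 × 10⁻¹²) = 1.469 × 10⁻¹⁹ kg·m/s.
λ = h/p = 6.626 × 10⁻³⁴ / 1.469 × 10⁻¹⁹ = 4.51 × 10⁻¹⁵ m = 4.51 fm.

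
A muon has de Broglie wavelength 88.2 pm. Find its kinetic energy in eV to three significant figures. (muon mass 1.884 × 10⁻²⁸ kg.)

p = h/λ = 6.626 × 10⁻³⁴ / 8.820 × 10⁻¹¹ = 7.512 × 10⁻²⁴ kg·m/s.
KE = p²/(2m) = (7.512 × 10⁻²⁴)² / (2 × 1.884 × 10⁻²⁸) = 1.498 × 10⁻¹⁹ J = 0.935 eV.

KE = 0.935 eV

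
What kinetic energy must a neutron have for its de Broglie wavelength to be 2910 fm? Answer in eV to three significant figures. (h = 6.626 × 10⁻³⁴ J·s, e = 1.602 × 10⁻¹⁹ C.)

p = h/λ = 6.626 × 10⁻³⁴ / 2.910 × 10⁻¹² = 2.277 × 10⁻²² kg·m/s.
KE = p²/(2m) = (2.277 × 10⁻²²)² / (2 × 1.675 × 10⁻²⁷) = 1.548 × 10⁻¹⁷ J = 96.6 eV.

KE = 96.6 eV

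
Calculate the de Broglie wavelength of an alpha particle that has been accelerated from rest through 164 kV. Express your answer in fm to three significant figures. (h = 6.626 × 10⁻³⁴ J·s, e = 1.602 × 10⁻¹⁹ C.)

λ = 25.1 fm

KE = 2eV = 2 × 1.602 × 10⁻¹⁹ × 1.640 × 10⁵ = 5.255 × 10⁻¹⁴ J.
p = √(2mKE) = √(2 × 6.645 × 10⁻²⁷ × 5.255 × 10⁻¹⁴) = 2.643 × 10⁻²⁰ kg·m/s.
λ = h/p = 6.626 × 10⁻³⁴ / 2.643 × 10⁻²⁰ = 2.51 × 10⁻¹⁴ m = 25.1 fm.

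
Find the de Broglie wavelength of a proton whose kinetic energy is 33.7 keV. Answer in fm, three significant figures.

λ = 156 fm

KE = 33.7 keV = 5.399 × 10⁻¹⁵ J.
p = √(2mKE) = √(2 × 1.673 × 10⁻²⁷ × 5.399 × 10⁻¹⁵) = 4.250 × 10⁻²¹ kg·m/s.
λ = h/p = 6.626 × 10⁻³⁴ / 4.250 × 10⁻²¹ = 1.56 × 10⁻¹³ m = 156 fm.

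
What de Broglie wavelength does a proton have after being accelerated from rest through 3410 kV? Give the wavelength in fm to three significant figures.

λ = 15.5 fm

KE = eV = 1.602 × 10⁻¹⁹ × 3.410 × 10⁶ = 5.463 × 10⁻¹³ J.
p = √(2mKE) = √(2 × 1.673 × 10⁻²⁷ × 5.463 × 10⁻¹³) = 4.275 × 10⁻²⁰ kg·m/s.
λ = h/p = 6.626 × 10⁻³⁴ / 4.275 × 10⁻²⁰ = 1.55 × 10⁻¹⁴ m = 15.5 fm.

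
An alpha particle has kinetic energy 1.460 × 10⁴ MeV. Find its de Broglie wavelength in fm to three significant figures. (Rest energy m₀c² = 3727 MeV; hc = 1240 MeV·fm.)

Total energy E = KE + m₀c² = 1.460 × 10⁴ + 3727 = 18327 MeV.
(pc)² = E² − (m₀c²)² = (18327)² − (3727)² = 3.220 × 10⁸ MeV², so pc = 1.794 × 10⁴ MeV.
λ = hc/(pc) = 1240 MeV·fm / 1.794 × 10⁴ MeV = 0.0691 fm.

λ = 0.0691 fm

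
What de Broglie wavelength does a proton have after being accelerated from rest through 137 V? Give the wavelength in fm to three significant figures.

λ = 2450 fm

KE = eV = 1.602 × 10⁻¹⁹ × 137.0 = 2.195 × 10⁻¹⁷ J.
p = √(2mKE) = √(2 × 1.673 × 10⁻²⁷ × 2.195 × 10⁻¹⁷) = 2.710 × 10⁻²² kg·m/s.
λ = h/p = 6.626 × 10⁻³⁴ / 2.710 × 10⁻²² = 2.45 × 10⁻¹² m = 2450 fm.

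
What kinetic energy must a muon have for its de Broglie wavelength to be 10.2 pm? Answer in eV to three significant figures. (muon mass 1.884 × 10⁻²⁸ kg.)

p = h/λ = 6.626 × 10⁻³⁴ / 1.020 × 10⁻¹¹ = 6.496 × 10⁻²³ kg·m/s.
KE = p²/(2m) = (6.496 × 10⁻²³)² / (2 × 1.884 × 10⁻²⁸) = 1.120 × 10⁻¹⁷ J = 69.9 eV.

KE = 69.9 eV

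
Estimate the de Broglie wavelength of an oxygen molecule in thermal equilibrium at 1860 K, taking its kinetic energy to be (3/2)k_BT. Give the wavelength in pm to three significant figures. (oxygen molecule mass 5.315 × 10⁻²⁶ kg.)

λ = 10.4 pm

KE = (3/2)k_BT = 1.5 × 1.381 × 10⁻²³ × 1860 = 3.853 × 10⁻²⁰ J.
p = √(2mKE) = √(2 × 5.315 × 10⁻²⁶ × 3.853 × 10⁻²⁰) = 6.400 × 10⁻²³ kg·m/s.
λ = h/p = 1.04 × 10⁻¹¹ m = 10.4 pm.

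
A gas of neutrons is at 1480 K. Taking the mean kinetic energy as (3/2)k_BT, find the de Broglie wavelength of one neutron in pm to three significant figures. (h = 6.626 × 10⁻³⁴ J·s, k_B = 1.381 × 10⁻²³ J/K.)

λ = 65.4 pm

KE = (3/2)k_BT = 1.5 × 1.381 × 10⁻²³ × 1480 = 3.066 × 10⁻²⁰ J.
p = √(2mKE) = √(2 × 1.675 × 10⁻²⁷ × 3.066 × 10⁻²⁰) = 1.013 × 10⁻²³ kg·m/s.
λ = h/p = 6.54 × 10⁻¹¹ m = 65.4 pm.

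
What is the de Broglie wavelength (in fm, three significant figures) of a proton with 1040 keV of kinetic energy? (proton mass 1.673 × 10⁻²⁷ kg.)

λ = 28.1 fm

KE = 1040 keV = 1.666 × 10⁻¹³ J.
p = √(2mKE) = √(2 × 1.673 × 10⁻²⁷ × 1.666 × 10⁻¹³) = 2.361 × 10⁻²⁰ kg·m/s.
λ = h/p = 6.626 × 10⁻³⁴ / 2.361 × 10⁻²⁰ = 2.81 × 10⁻¹⁴ m = 28.1 fm.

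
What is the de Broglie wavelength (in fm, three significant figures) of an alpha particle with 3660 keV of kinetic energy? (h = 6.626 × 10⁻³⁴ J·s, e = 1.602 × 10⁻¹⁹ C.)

λ = 7.51 fm

KE = 3660 keV = 5.863 × 10⁻¹³ J.
p = √(2mKE) = √(2 × 6.645 × 10⁻²⁷ × 5.863 × 10⁻¹³) = 8.827 × 10⁻²⁰ kg·m/s.
λ = h/p = 6.626 × 10⁻³⁴ / 8.827 × 10⁻²⁰ = 7.51 × 10⁻¹⁵ m = 7.51 fm.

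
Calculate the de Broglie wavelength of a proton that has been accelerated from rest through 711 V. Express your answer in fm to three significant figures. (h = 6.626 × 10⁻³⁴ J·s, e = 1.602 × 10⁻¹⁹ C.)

KE = eV = 1.602 × 10⁻¹⁹ × 711.0 = 1.139 × 10⁻¹⁶ J.
p = √(2mKE) = √(2 × 1.673 × 10⁻²⁷ × 1.139 × 10⁻¹⁶) = 6.173 × 10⁻²² kg·m/s.
λ = h/p = 6.626 × 10⁻³⁴ / 6.173 × 10⁻²² = 1.07 × 10⁻¹² m = 1070 fm.

λ = 1070 fm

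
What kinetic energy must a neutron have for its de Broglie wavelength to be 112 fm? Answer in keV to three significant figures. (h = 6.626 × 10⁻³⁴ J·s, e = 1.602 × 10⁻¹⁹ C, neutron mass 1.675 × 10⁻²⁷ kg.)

p = h/λ = 6.626 × 10⁻³⁴ / 1.120 × 10⁻¹³ = 5.916 × 10⁻²¹ kg·m/s.
KE = p²/(2m) = (5.916 × 10⁻²¹)² / (2 × 1.675 × 10⁻²⁷) = 1.045 × 10⁻¹⁴ J = 65.2 keV.

KE = 65.2 keV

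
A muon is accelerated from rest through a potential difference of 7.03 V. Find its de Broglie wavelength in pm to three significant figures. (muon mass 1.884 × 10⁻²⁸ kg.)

KE = eV = 1.602 × 10⁻¹⁹ × 7.030 = 1.126 × 10⁻¹⁸ J.
p = √(2mKE) = √(2 × 1.884 × 10⁻²⁸ × 1.126 × 10⁻¹⁸) = 2.060 × 10⁻²³ kg·m/s.
λ = h/p = 6.626 × 10⁻³⁴ / 2.060 × 10⁻²³ = 3.22 × 10⁻¹¹ m = 32.2 pm.

λ = 32.2 pm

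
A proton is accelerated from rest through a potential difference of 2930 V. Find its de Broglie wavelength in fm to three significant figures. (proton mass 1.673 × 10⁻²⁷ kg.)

λ = 529 fm

KE = eV = 1.602 × 10⁻¹⁹ × 2930 = 4.694 × 10⁻¹⁶ J.
p = √(2mKE) = √(2 × 1.673 × 10⁻²⁷ × 4.694 × 10⁻¹⁶) = 1.253 × 10⁻²¹ kg·m/s.
λ = h/p = 6.626 × 10⁻³⁴ / 1.253 × 10⁻²¹ = 5.29 × 10⁻¹³ m = 529 fm.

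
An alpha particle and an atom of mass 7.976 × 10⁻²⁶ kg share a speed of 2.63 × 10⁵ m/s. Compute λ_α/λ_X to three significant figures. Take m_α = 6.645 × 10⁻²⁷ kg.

At fixed v, p = mv so λ = h/(mv) ∝ 1/m.
λ_α/λ_X = m_X/m_α = 7.976 × 10⁻²⁶/6.645 × 10⁻²⁷ = 12.0.

λ_α/λ_X = 12.0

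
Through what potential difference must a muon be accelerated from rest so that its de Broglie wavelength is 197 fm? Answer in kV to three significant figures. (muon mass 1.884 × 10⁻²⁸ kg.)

V = 187 kV

p = h/λ = 6.626 × 10⁻³⁴ / 1.970 × 10⁻¹³ = 3.363 × 10⁻²¹ kg·m/s.
KE = p²/(2m) = 3.002 × 10⁻¹⁴ J.
V = KE/e = 3.002 × 10⁻¹⁴ / (1.602 × 10⁻¹⁹) = 187 kV.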